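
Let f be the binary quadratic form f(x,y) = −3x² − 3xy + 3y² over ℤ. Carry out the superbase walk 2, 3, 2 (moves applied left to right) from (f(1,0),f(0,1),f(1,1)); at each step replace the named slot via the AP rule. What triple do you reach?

start (-3,3,-3) = (f(1,0),f(0,1),f(1,1))
replace slot 2: 2·((-3)+(-3)) − 3 = -15 → (-3,-15,-3)
replace slot 3: 2·((-3)+(-15)) − (-3) = -33 → (-3,-15,-33)
replace slot 2: 2·((-3)+(-33)) − (-15) = -57 → (-3,-57,-33)

-3,-57,-33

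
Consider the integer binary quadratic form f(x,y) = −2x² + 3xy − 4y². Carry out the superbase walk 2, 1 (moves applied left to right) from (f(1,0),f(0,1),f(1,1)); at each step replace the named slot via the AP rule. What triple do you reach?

start (-2,-4,-3) = (f(1,0),f(0,1),f(1,1))
replace slot 2: 2·((-2)+(-3)) − (-4) = -6 → (-2,-6,-3)
replace slot 1: 2·((-6)+(-3)) − (-2) = -16 → (-16,-6,-3)

-16,-6,-3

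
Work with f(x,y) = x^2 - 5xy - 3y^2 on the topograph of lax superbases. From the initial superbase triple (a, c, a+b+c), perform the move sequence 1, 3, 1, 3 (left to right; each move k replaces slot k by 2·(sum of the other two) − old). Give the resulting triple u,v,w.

start (1,-3,-7) = (f(1,0),f(0,1),f(1,1))
replace slot 1: 2·((-3)+(-7)) − 1 = -21 → (-21,-3,-7)
replace slot 3: 2·((-21)+(-3)) − (-7) = -41 → (-21,-3,-41)
replace slot 1: 2·((-3)+(-41)) − (-21) = -67 → (-67,-3,-41)
replace slot 3: 2·((-67)+(-3)) − (-41) = -99 → (-67,-3,-99)

-67,-3,-99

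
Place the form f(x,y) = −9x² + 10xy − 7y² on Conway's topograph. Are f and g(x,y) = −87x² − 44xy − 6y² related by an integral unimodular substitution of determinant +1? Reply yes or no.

D₁ = -152, D₂ = -152
f is negative-definite; reduce −f:
−f: translate: b→8 (≡-10 mod 18), so (9,-10,7)→(9,8,6)
−f: flip: (9,8,6)→(6,-8,9)
−f: translate: b→4 (≡-8 mod 12), so (6,-8,9)→(6,4,7)
−f: reduced (well bottom): (6,4,7) with a≤c, −a<b≤a
flip sign back: reduced form of f is (-6,-4,-7)
g is negative-definite; reduce −g:
−g: flip: (87,44,6)→(6,-44,87)
−g: translate: b→4 (≡-44 mod 12), so (6,-44,87)→(6,4,7)
−g: reduced (well bottom): (6,4,7) with a≤c, −a<b≤a
flip sign back: reduced form of g is (-6,-4,-7)
reduced forms (-6, -4, -7) vs (-6, -4, -7) ⇒ equivalent

yes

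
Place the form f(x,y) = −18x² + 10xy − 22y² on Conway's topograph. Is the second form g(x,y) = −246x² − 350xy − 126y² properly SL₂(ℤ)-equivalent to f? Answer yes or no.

D₁ = -1484, D₂ = -1484
f is negative-definite; reduce −f:
−f: reduced (well bottom): (18,-10,22) with a≤c, −a<b≤a
flip sign back: reduced form of f is (-18,10,-22)
g is negative-definite; reduce −g:
−g: translate: b→-142 (≡350 mod 492), so (246,350,126)→(246,-142,22)
−g: flip: (246,-142,22)→(22,142,246)
−g: translate: b→10 (≡142 mod 44), so (22,142,246)→(22,10,18)
−g: flip: (22,10,18)→(18,-10,22)
−g: reduced (well bottom): (18,-10,22) with a≤c, −a<b≤a
flip sign back: reduced form of g is (-18,10,-22)
reduced forms (-18, 10, -22) vs (-18, 10, -22) ⇒ equivalent

yes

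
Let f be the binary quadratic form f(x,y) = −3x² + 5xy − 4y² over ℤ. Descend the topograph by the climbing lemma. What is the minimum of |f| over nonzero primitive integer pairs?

translate: b→1 (≡-5 mod 6), so (3,-5,4)→(3,1,2)
flip: (3,1,2)→(2,-1,3)
reduced (well bottom): (2,-1,3) with a≤c, −a<b≤a
well minimum |f| = |-2| = 2 (negative-definite)

2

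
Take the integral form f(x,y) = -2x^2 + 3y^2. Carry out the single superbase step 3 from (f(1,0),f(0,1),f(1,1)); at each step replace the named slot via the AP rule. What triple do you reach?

start (-2,3,1) = (f(1,0),f(0,1),f(1,1))
replace slot 3: 2·((-2)+3) − 1 = 1 → (-2,3,1)

-2,3,1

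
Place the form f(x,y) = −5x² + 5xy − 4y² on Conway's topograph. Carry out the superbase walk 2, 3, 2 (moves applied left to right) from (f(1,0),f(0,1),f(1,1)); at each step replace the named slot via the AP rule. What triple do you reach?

start (-5,-4,-4) = (f(1,0),f(0,1),f(1,1))
replace slot 2: 2·((-5)+(-4)) − (-4) = -14 → (-5,-14,-4)
replace slot 3: 2·((-5)+(-14)) − (-4) = -34 → (-5,-14,-34)
replace slot 2: 2·((-5)+(-34)) − (-14) = -64 → (-5,-64,-34)

-5,-64,-34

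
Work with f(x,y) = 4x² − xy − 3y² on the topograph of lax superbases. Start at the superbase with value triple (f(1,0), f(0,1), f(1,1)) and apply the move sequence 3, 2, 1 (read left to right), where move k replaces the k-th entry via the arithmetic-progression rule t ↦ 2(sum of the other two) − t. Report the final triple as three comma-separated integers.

start (4,-3,0) = (f(1,0),f(0,1),f(1,1))
replace slot 3: 2·(4+(-3)) − 0 = 2 → (4,-3,2)
replace slot 2: 2·(4+2) − (-3) = 15 → (4,15,2)
replace slot 1: 2·(15+2) − 4 = 30 → (30,15,2)

30,15,2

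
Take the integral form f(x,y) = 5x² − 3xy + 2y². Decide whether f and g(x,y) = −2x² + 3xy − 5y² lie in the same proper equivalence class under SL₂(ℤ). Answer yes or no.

D₁ = -31, D₂ = -31
f: flip: (5,-3,2)→(2,3,5)
f: translate: b→-1 (≡3 mod 4), so (2,3,5)→(2,-1,4)
f: reduced (well bottom): (2,-1,4) with a≤c, −a<b≤a
g is negative-definite; reduce −g:
−g: translate: b→1 (≡-3 mod 4), so (2,-3,5)→(2,1,4)
−g: reduced (well bottom): (2,1,4) with a≤c, −a<b≤a
flip sign back: reduced form of g is (-2,-1,-4)
reduced forms (2, -1, 4) vs (-2, -1, -4) ⇒ inequivalent

no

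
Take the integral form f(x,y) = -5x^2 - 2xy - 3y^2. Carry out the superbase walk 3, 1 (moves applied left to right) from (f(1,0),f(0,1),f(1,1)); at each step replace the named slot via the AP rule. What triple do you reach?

start (-5,-3,-10) = (f(1,0),f(0,1),f(1,1))
replace slot 3: 2·((-5)+(-3)) − (-10) = -6 → (-5,-3,-6)
replace slot 1: 2·((-3)+(-6)) − (-5) = -13 → (-13,-3,-6)

-13,-3,-6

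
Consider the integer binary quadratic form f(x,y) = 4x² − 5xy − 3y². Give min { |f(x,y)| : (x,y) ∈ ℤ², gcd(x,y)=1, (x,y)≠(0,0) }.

descent: ρ → (-3,5,4)  [lands on river]
river: ρ → (4,3,-4)
river: ρ → (-4,5,3)
river: ρ → (3,7,-2)
river: ρ → (-2,5,6)
river: ρ → (6,7,-1)
river: ρ → (-1,7,6)
river: ρ → (6,5,-2)
river: ρ → (-2,7,3)
river: ρ → (3,5,-4)
river: ρ → (-4,3,4)
river: ρ → (4,5,-3)
river: ρ → (-3,7,2)
river: ρ → (2,5,-6)
river: ρ → (-6,7,1)
river: ρ → (1,7,-6)
river: ρ → (-6,5,2)
river: ρ → (2,7,-3)
closes: descent 1, river 18
min |a| on river = 1

1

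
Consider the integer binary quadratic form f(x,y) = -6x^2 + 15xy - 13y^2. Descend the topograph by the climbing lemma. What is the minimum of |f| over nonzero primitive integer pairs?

translate: b→-3 (≡-15 mod 12), so (6,-15,13)→(6,-3,4)
flip: (6,-3,4)→(4,3,6)
reduced (well bottom): (4,3,6) with a≤c, −a<b≤a
well minimum |f| = |-4| = 4 (negative-definite)

4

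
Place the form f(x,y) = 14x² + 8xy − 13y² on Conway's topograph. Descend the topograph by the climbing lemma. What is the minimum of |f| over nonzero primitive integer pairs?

river: ρ → (-13,18,9)
river: ρ → (9,18,-13)
river: ρ → (-13,8,14)
river: ρ → (14,20,-7)
river: ρ → (-7,22,11)
river: ρ → (11,22,-7)
river: ρ → (-7,20,14)
river: ρ → (14,8,-13)
closes: descent 0, river 8
min |a| on river = 7

7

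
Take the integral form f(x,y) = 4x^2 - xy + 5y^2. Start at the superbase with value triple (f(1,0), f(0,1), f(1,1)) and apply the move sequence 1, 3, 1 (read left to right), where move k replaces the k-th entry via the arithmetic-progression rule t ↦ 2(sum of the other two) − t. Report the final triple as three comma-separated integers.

start (4,5,8) = (f(1,0),f(0,1),f(1,1))
replace slot 1: 2·(5+8) − 4 = 22 → (22,5,8)
replace slot 3: 2·(22+5) − 8 = 46 → (22,5,46)
replace slot 1: 2·(5+46) − 22 = 80 → (80,5,46)

80,5,46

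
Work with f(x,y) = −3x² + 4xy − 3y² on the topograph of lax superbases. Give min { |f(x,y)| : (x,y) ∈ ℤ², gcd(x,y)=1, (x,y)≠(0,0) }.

translate: b→2 (≡-4 mod 6), so (3,-4,3)→(3,2,2)
flip: (3,2,2)→(2,-2,3)
translate: b→2 (≡-2 mod 4), so (2,-2,3)→(2,2,3)
reduced (well bottom): (2,2,3) with a≤c, −a<b≤a
well minimum |f| = |-2| = 2 (negative-definite)

2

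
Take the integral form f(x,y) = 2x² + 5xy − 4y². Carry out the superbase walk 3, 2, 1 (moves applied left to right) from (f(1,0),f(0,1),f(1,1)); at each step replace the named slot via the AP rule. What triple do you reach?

start (2,-4,3) = (f(1,0),f(0,1),f(1,1))
replace slot 3: 2·(2+(-4)) − 3 = -7 → (2,-4,-7)
replace slot 2: 2·(2+(-7)) − (-4) = -6 → (2,-6,-7)
replace slot 1: 2·((-6)+(-7)) − 2 = -28 → (-28,-6,-7)

-28,-6,-7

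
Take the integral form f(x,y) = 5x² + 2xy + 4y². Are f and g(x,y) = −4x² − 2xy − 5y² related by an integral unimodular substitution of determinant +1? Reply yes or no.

D₁ = -76, D₂ = -76
f: flip: (5,2,4)→(4,-2,5)
f: reduced (well bottom): (4,-2,5) with a≤c, −a<b≤a
g is negative-definite; reduce −g:
−g: reduced (well bottom): (4,2,5) with a≤c, −a<b≤a
flip sign back: reduced form of g is (-4,-2,-5)
reduced forms (4, -2, 5) vs (-4, -2, -5) ⇒ inequivalent

no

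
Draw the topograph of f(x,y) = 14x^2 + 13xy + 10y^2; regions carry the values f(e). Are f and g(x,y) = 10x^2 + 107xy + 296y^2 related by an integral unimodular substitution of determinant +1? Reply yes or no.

D₁ = -391, D₂ = -391
f: flip: (14,13,10)→(10,-13,14)
f: translate: b→7 (≡-13 mod 20), so (10,-13,14)→(10,7,11)
f: reduced (well bottom): (10,7,11) with a≤c, −a<b≤a
g: translate: b→7 (≡107 mod 20), so (10,107,296)→(10,7,11)
g: reduced (well bottom): (10,7,11) with a≤c, −a<b≤a
reduced forms (10, 7, 11) vs (10, 7, 11) ⇒ equivalent

yes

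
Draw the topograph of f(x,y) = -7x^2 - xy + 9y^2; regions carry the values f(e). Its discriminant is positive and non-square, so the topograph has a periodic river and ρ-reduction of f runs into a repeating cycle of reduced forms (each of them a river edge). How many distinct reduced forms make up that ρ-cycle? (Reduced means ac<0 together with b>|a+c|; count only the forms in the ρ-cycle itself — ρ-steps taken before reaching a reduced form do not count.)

D = 253, ⌊√D⌋ = 15
descent: ρ → (9,1,-7)
descent: ρ → (-7,13,3)  [lands on river]
river: ρ → (3,11,-11)
river: ρ → (-11,11,3)
river: ρ → (3,13,-7)
river: ρ → (-7,15,1)
river: ρ → (1,15,-7)
ρ-cycle length = 6 (tail of 2 descent steps not counted)

6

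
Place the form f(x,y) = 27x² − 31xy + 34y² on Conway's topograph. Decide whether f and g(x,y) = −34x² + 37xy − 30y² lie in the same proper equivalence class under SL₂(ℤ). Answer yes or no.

D₁ = -2711, D₂ = -2711
f: translate: b→23 (≡-31 mod 54), so (27,-31,34)→(27,23,30)
f: reduced (well bottom): (27,23,30) with a≤c, −a<b≤a
g is negative-definite; reduce −g:
−g: translate: b→31 (≡-37 mod 68), so (34,-37,30)→(34,31,27)
−g: flip: (34,31,27)→(27,-31,34)
−g: translate: b→23 (≡-31 mod 54), so (27,-31,34)→(27,23,30)
−g: reduced (well bottom): (27,23,30) with a≤c, −a<b≤a
flip sign back: reduced form of g is (-27,-23,-30)
reduced forms (27, 23, 30) vs (-27, -23, -30) ⇒ inequivalent

no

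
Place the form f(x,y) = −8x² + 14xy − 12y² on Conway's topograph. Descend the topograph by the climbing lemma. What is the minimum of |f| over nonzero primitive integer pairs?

translate: b→2 (≡-14 mod 16), so (8,-14,12)→(8,2,6)
flip: (8,2,6)→(6,-2,8)
reduced (well bottom): (6,-2,8) with a≤c, −a<b≤a
well minimum |f| = |-6| = 6 (negative-definite)

6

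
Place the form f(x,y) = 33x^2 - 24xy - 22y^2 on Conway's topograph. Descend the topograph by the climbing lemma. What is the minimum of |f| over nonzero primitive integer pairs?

descent: ρ → (-22,24,33)  [lands on river]
river: ρ → (33,42,-13)
river: ρ → (-13,36,42)
river: ρ → (42,48,-7)
river: ρ → (-7,50,35)
river: ρ → (35,20,-22)
closes: descent 1, river 6
min |a| on river = 7

7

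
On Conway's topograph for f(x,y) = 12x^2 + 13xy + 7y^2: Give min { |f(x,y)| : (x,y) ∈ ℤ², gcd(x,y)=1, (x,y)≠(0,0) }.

translate: b→-11 (≡13 mod 24), so (12,13,7)→(12,-11,6)
flip: (12,-11,6)→(6,11,12)
translate: b→-1 (≡11 mod 12), so (6,11,12)→(6,-1,7)
reduced (well bottom): (6,-1,7) with a≤c, −a<b≤a
well minimum = a = 6

6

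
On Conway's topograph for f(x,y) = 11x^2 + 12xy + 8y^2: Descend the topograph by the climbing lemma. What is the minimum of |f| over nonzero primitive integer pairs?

translate: b→-10 (≡12 mod 22), so (11,12,8)→(11,-10,7)
flip: (11,-10,7)→(7,10,11)
translate: b→-4 (≡10 mod 14), so (7,10,11)→(7,-4,8)
reduced (well bottom): (7,-4,8) with a≤c, −a<b≤a
well minimum = a = 7

7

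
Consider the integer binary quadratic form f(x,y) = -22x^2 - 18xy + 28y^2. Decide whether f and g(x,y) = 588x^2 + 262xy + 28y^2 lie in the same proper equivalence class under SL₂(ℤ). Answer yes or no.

D₁ = 2788, D₂ = 2788
river cycle of f (length 18): (28, 18, -22), (-22, 26, 24), (24, 22, -24), (-24, 26, 22), (22, 18, -28), (-28, 38, 12), (12, 34, -34), (-34, 34, 12), (12, 38, -28), (-28, 18, 22), … (8 more)
river cycle of g (length 18): (28, 18, -22), (-22, 26, 24), (24, 22, -24), (-24, 26, 22), (22, 18, -28), (-28, 38, 12), (12, 34, -34), (-34, 34, 12), (12, 38, -28), (-28, 18, 22), … (8 more)
cycles coincide ⇒ equivalent

yes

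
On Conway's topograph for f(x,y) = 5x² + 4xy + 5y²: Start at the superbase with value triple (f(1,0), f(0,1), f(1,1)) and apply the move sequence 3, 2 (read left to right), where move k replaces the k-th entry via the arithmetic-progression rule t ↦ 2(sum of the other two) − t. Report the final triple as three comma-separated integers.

start (5,5,14) = (f(1,0),f(0,1),f(1,1))
replace slot 3: 2·(5+5) − 14 = 6 → (5,5,6)
replace slot 2: 2·(5+6) − 5 = 17 → (5,17,6)

5,17,6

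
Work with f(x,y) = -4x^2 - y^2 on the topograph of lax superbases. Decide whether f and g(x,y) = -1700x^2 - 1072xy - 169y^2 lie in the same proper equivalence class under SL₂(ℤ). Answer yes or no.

D₁ = -16, D₂ = -16
f is negative-definite; reduce −f:
−f: flip: (4,0,1)→(1,0,4)
−f: reduced (well bottom): (1,0,4) with a≤c, −a<b≤a
flip sign back: reduced form of f is (-1,0,-4)
g is negative-definite; reduce −g:
−g: flip: (1700,1072,169)→(169,-1072,1700)
−g: translate: b→-58 (≡-1072 mod 338), so (169,-1072,1700)→(169,-58,5)
−g: flip: (169,-58,5)→(5,58,169)
−g: translate: b→-2 (≡58 mod 10), so (5,58,169)→(5,-2,1)
−g: flip: (5,-2,1)→(1,2,5)
−g: translate: b→0 (≡2 mod 2), so (1,2,5)→(1,0,4)
−g: reduced (well bottom): (1,0,4) with a≤c, −a<b≤a
flip sign back: reduced form of g is (-1,0,-4)
reduced forms (-1, 0, -4) vs (-1, 0, -4) ⇒ equivalent

yes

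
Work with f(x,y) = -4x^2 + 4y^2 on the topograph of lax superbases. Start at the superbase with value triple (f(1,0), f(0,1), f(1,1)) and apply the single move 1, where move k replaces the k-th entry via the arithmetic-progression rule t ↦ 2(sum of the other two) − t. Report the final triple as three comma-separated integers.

start (-4,4,0) = (f(1,0),f(0,1),f(1,1))
replace slot 1: 2·(4+0) − (-4) = 12 → (12,4,0)

12,4,0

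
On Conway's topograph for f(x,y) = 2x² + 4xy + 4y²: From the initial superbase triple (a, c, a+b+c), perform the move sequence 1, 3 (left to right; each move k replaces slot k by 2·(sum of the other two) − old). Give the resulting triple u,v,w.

start (2,4,10) = (f(1,0),f(0,1),f(1,1))
replace slot 1: 2·(4+10) − 2 = 26 → (26,4,10)
replace slot 3: 2·(26+4) − 10 = 50 → (26,4,50)

26,4,50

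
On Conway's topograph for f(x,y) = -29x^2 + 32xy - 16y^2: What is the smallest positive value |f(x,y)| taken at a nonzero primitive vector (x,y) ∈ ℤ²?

translate: b→26 (≡-32 mod 58), so (29,-32,16)→(29,26,13)
flip: (29,26,13)→(13,-26,29)
translate: b→0 (≡-26 mod 26), so (13,-26,29)→(13,0,16)
reduced (well bottom): (13,0,16) with a≤c, −a<b≤a
well minimum |f| = |-13| = 13 (negative-definite)

13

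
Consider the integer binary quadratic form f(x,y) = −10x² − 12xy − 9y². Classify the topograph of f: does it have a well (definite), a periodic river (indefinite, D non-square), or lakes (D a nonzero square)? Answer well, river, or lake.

D = b²−4ac = (-12)² − 4·(-10)·(-9) = -216
D < 0 ⇒ definite ⇒ every region one sign ⇒ single well

well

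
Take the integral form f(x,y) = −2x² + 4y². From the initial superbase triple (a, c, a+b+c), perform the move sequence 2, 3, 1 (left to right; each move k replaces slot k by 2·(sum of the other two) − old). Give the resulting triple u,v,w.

start (-2,4,2) = (f(1,0),f(0,1),f(1,1))
replace slot 2: 2·((-2)+2) − 4 = -4 → (-2,-4,2)
replace slot 3: 2·((-2)+(-4)) − 2 = -14 → (-2,-4,-14)
replace slot 1: 2·((-4)+(-14)) − (-2) = -34 → (-34,-4,-14)

-34,-4,-14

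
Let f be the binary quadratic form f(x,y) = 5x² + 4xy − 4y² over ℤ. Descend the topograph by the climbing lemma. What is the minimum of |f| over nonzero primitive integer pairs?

river: ρ → (-4,4,5)
river: ρ → (5,6,-3)
river: ρ → (-3,6,5)
river: ρ → (5,4,-4)
closes: descent 0, river 4
min |a| on river = 3

3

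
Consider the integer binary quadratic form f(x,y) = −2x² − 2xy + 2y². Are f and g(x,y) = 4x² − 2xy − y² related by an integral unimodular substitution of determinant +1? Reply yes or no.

D₁ = 20, D₂ = 20
river cycle of f (length 2): (2, 2, -2), (-2, 2, 2)
river cycle of g (length 2): (-1, 4, 1), (1, 4, -1)
cycles differ ⇒ inequivalent

no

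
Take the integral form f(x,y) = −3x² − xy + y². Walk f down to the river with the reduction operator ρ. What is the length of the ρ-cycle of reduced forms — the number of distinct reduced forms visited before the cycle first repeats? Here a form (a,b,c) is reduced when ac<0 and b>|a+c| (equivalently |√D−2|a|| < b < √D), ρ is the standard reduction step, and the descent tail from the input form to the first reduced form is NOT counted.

D = 13, ⌊√D⌋ = 3
descent: ρ → (1,3,-1)  [lands on river]
river: ρ → (-1,3,1)
ρ-cycle length = 2 (tail of 1 descent step not counted)

2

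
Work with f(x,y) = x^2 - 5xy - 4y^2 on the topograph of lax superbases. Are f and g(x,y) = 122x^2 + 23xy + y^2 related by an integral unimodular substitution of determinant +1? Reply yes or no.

D₁ = 41, D₂ = 41
river cycle of f (length 10): (-4, 5, 1), (1, 5, -4), (-4, 3, 2), (2, 5, -2), (-2, 3, 4), (4, 5, -1), (-1, 5, 4), (4, 3, -2), (-2, 5, 2), (2, 3, -4)
river cycle of g (length 10): (1, 5, -4), (-4, 3, 2), (2, 5, -2), (-2, 3, 4), (4, 5, -1), (-1, 5, 4), (4, 3, -2), (-2, 5, 2), (2, 3, -4), (-4, 5, 1)
cycles coincide ⇒ equivalent

yes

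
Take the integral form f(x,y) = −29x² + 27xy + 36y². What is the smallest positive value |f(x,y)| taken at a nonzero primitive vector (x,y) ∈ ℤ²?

river: ρ → (36,45,-20)
river: ρ → (-20,35,46)
river: ρ → (46,57,-9)
river: ρ → (-9,69,4)
river: ρ → (4,67,-26)
river: ρ → (-26,37,34)
river: ρ → (34,31,-29)
river: ρ → (-29,27,36)
closes: descent 0, river 8
min |a| on river = 4

4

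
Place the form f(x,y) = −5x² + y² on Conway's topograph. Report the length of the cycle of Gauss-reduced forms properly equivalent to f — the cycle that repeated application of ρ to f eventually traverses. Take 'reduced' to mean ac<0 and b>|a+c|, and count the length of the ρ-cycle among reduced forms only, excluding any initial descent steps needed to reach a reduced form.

D = 20, ⌊√D⌋ = 4
descent: ρ → (1,4,-1)  [lands on river]
river: ρ → (-1,4,1)
ρ-cycle length = 2 (tail of 1 descent step not counted)

2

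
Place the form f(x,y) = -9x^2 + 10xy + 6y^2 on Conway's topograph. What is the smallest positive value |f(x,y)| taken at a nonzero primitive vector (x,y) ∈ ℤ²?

river: ρ → (6,14,-5)
river: ρ → (-5,16,3)
river: ρ → (3,14,-10)
river: ρ → (-10,6,7)
river: ρ → (7,8,-9)
river: ρ → (-9,10,6)
closes: descent 0, river 6
min |a| on river = 3

3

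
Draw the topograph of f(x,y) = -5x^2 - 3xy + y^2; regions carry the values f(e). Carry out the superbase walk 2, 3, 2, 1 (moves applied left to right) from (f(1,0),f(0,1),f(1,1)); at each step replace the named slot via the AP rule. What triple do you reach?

start (-5,1,-7) = (f(1,0),f(0,1),f(1,1))
replace slot 2: 2·((-5)+(-7)) − 1 = -25 → (-5,-25,-7)
replace slot 3: 2·((-5)+(-25)) − (-7) = -53 → (-5,-25,-53)
replace slot 2: 2·((-5)+(-53)) − (-25) = -91 → (-5,-91,-53)
replace slot 1: 2·((-91)+(-53)) − (-5) = -283 → (-283,-91,-53)

-283,-91,-53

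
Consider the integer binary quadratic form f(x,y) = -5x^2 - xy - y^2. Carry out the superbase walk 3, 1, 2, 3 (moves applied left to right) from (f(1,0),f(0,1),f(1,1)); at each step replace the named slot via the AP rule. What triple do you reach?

start (-5,-1,-7) = (f(1,0),f(0,1),f(1,1))
replace slot 3: 2·((-5)+(-1)) − (-7) = -5 → (-5,-1,-5)
replace slot 1: 2·((-1)+(-5)) − (-5) = -7 → (-7,-1,-5)
replace slot 2: 2·((-7)+(-5)) − (-1) = -23 → (-7,-23,-5)
replace slot 3: 2·((-7)+(-23)) − (-5) = -55 → (-7,-23,-55)

-7,-23,-55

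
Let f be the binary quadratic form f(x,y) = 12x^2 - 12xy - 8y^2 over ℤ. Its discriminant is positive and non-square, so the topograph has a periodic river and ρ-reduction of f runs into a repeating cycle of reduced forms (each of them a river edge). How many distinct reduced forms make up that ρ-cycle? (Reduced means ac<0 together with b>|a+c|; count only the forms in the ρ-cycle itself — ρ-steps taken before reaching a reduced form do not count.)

D = 528, ⌊√D⌋ = 22
descent: ρ → (-8,12,12)  [lands on river]
river: ρ → (12,12,-8)
river: ρ → (-8,20,4)
river: ρ → (4,20,-8)
ρ-cycle length = 4 (tail of 1 descent step not counted)

4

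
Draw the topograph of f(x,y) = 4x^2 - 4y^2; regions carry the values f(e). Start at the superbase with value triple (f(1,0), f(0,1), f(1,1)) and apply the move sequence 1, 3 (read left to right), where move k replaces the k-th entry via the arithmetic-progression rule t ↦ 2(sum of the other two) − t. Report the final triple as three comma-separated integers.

start (4,-4,0) = (f(1,0),f(0,1),f(1,1))
replace slot 1: 2·((-4)+0) − 4 = -12 → (-12,-4,0)
replace slot 3: 2·((-12)+(-4)) − 0 = -32 → (-12,-4,-32)

-12,-4,-32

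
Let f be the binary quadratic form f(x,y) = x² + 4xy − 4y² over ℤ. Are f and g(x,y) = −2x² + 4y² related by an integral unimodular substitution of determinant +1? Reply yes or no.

D₁ = 32, D₂ = 32
river cycle of f (length 2): (-4, 4, 1), (1, 4, -4)
river cycle of g (length 2): (-2, 4, 2), (2, 4, -2)
cycles differ ⇒ inequivalent

no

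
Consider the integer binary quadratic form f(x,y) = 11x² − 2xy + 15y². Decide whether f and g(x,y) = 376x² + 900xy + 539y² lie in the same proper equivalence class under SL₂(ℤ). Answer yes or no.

D₁ = -656, D₂ = -656
f: reduced (well bottom): (11,-2,15) with a≤c, −a<b≤a
g: translate: b→148 (≡900 mod 752), so (376,900,539)→(376,148,15)
g: flip: (376,148,15)→(15,-148,376)
g: translate: b→2 (≡-148 mod 30), so (15,-148,376)→(15,2,11)
g: flip: (15,2,11)→(11,-2,15)
g: reduced (well bottom): (11,-2,15) with a≤c, −a<b≤a
reduced forms (11, -2, 15) vs (11, -2, 15) ⇒ equivalent

yes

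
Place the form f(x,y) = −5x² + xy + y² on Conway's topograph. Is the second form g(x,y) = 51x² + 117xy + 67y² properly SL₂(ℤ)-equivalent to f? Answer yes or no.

D₁ = 21, D₂ = 21
river cycle of f (length 2): (1, 3, -3), (-3, 3, 1)
river cycle of g (length 2): (1, 3, -3), (-3, 3, 1)
cycles coincide ⇒ equivalent

yes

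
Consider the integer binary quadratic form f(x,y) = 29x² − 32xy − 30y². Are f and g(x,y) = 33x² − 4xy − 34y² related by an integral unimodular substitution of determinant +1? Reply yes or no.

D₁ = 4504, D₂ = 4504
river cycle of f (length 14): (-30, 32, 29), (29, 26, -33), (-33, 40, 22), (22, 48, -25), (-25, 52, 18), (18, 56, -19), (-19, 58, 15), (15, 62, -11), (-11, 48, 50), (50, 52, -9), … (4 more)
river cycle of g (length 10): (-34, 4, 33), (33, 62, -5), (-5, 58, 57), (57, 56, -6), (-6, 64, 17), (17, 38, -45), (-45, 52, 10), (10, 48, -55), (-55, 62, 3), (3, 64, -34)
cycles differ ⇒ inequivalent

no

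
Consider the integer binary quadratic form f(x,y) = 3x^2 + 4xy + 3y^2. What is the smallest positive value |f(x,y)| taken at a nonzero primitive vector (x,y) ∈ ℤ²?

translate: b→-2 (≡4 mod 6), so (3,4,3)→(3,-2,2)
flip: (3,-2,2)→(2,2,3)
reduced (well bottom): (2,2,3) with a≤c, −a<b≤a
well minimum = a = 2

2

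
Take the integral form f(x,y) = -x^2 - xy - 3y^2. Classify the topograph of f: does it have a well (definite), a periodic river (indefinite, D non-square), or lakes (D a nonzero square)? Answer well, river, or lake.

D = b²−4ac = (-1)² − 4·(-1)·(-3) = -11
D < 0 ⇒ definite ⇒ every region one sign ⇒ single well

well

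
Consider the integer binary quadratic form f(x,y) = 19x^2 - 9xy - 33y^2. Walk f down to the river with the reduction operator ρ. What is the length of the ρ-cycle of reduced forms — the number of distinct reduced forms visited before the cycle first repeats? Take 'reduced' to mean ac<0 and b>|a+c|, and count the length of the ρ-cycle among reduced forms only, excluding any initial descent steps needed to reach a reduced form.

D = 2589, ⌊√D⌋ = 50
descent: ρ → (-33,9,19)
descent: ρ → (19,29,-23)  [lands on river]
river: ρ → (-23,17,25)
river: ρ → (25,33,-15)
river: ρ → (-15,27,31)
river: ρ → (31,35,-11)
river: ρ → (-11,31,37)
river: ρ → (37,43,-5)
river: ρ → (-5,47,19)
ρ-cycle length = 8 (tail of 2 descent steps not counted)

8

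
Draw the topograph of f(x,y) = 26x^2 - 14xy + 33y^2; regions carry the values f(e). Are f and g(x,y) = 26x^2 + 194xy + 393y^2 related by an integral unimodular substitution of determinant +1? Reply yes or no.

D₁ = -3236, D₂ = -3236
f: reduced (well bottom): (26,-14,33) with a≤c, −a<b≤a
g: translate: b→-14 (≡194 mod 52), so (26,194,393)→(26,-14,33)
g: reduced (well bottom): (26,-14,33) with a≤c, −a<b≤a
reduced forms (26, -14, 33) vs (26, -14, 33) ⇒ equivalent

yes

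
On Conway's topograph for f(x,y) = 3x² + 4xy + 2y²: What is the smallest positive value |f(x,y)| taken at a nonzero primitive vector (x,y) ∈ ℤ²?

translate: b→-2 (≡4 mod 6), so (3,4,2)→(3,-2,1)
flip: (3,-2,1)→(1,2,3)
translate: b→0 (≡2 mod 2), so (1,2,3)→(1,0,2)
reduced (well bottom): (1,0,2) with a≤c, −a<b≤a
well minimum = a = 1

1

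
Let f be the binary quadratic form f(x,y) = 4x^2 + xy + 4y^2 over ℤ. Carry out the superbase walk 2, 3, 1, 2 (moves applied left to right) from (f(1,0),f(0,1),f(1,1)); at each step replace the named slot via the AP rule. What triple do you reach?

start (4,4,9) = (f(1,0),f(0,1),f(1,1))
replace slot 2: 2·(4+9) − 4 = 22 → (4,22,9)
replace slot 3: 2·(4+22) − 9 = 43 → (4,22,43)
replace slot 1: 2·(22+43) − 4 = 126 → (126,22,43)
replace slot 2: 2·(126+43) − 22 = 316 → (126,316,43)

126,316,43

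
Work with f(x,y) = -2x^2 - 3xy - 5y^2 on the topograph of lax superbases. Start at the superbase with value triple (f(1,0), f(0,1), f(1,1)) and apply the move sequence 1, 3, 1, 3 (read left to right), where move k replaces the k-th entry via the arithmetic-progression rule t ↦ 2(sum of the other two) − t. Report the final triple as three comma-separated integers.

start (-2,-5,-10) = (f(1,0),f(0,1),f(1,1))
replace slot 1: 2·((-5)+(-10)) − (-2) = -28 → (-28,-5,-10)
replace slot 3: 2·((-28)+(-5)) − (-10) = -56 → (-28,-5,-56)
replace slot 1: 2·((-5)+(-56)) − (-28) = -94 → (-94,-5,-56)
replace slot 3: 2·((-94)+(-5)) − (-56) = -142 → (-94,-5,-142)

-94,-5,-142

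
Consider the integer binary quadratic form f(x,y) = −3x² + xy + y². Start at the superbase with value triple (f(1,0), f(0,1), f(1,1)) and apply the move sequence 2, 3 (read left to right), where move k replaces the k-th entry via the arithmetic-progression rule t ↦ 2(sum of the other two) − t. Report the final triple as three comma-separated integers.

start (-3,1,-1) = (f(1,0),f(0,1),f(1,1))
replace slot 2: 2·((-3)+(-1)) − 1 = -9 → (-3,-9,-1)
replace slot 3: 2·((-3)+(-9)) − (-1) = -23 → (-3,-9,-23)

-3,-9,-23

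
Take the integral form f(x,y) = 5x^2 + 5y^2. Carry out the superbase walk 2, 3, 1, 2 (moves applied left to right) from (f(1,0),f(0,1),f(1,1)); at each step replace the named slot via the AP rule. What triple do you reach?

start (5,5,10) = (f(1,0),f(0,1),f(1,1))
replace slot 2: 2·(5+10) − 5 = 25 → (5,25,10)
replace slot 3: 2·(5+25) − 10 = 50 → (5,25,50)
replace slot 1: 2·(25+50) − 5 = 145 → (145,25,50)
replace slot 2: 2·(145+50) − 25 = 365 → (145,365,50)

145,365,50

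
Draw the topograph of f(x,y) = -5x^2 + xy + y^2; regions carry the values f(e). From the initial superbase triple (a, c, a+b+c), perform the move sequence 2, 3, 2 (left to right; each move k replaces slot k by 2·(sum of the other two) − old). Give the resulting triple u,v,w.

start (-5,1,-3) = (f(1,0),f(0,1),f(1,1))
replace slot 2: 2·((-5)+(-3)) − 1 = -17 → (-5,-17,-3)
replace slot 3: 2·((-5)+(-17)) − (-3) = -41 → (-5,-17,-41)
replace slot 2: 2·((-5)+(-41)) − (-17) = -75 → (-5,-75,-41)

-5,-75,-41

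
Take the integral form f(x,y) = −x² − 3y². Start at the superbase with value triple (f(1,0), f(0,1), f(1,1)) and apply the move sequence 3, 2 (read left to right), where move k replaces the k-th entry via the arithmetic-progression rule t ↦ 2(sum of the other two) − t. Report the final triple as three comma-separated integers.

start (-1,-3,-4) = (f(1,0),f(0,1),f(1,1))
replace slot 3: 2·((-1)+(-3)) − (-4) = -4 → (-1,-3,-4)
replace slot 2: 2·((-1)+(-4)) − (-3) = -7 → (-1,-7,-4)

-1,-7,-4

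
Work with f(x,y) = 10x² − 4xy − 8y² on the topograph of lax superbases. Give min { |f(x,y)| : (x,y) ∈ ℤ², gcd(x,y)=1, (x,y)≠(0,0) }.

descent: ρ → (-8,4,10)  [lands on river]
river: ρ → (10,16,-2)
river: ρ → (-2,16,10)
river: ρ → (10,4,-8)
river: ρ → (-8,12,6)
river: ρ → (6,12,-8)
closes: descent 1, river 6
min |a| on river = 2

2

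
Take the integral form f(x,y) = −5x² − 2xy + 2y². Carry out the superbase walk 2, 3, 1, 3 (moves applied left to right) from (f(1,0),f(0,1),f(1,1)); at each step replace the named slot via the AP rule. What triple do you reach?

start (-5,2,-5) = (f(1,0),f(0,1),f(1,1))
replace slot 2: 2·((-5)+(-5)) − 2 = -22 → (-5,-22,-5)
replace slot 3: 2·((-5)+(-22)) − (-5) = -49 → (-5,-22,-49)
replace slot 1: 2·((-22)+(-49)) − (-5) = -137 → (-137,-22,-49)
replace slot 3: 2·((-137)+(-22)) − (-49) = -269 → (-137,-22,-269)

-137,-22,-269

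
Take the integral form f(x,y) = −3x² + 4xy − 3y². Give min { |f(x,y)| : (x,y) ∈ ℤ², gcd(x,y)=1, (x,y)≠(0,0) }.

translate: b→2 (≡-4 mod 6), so (3,-4,3)→(3,2,2)
flip: (3,2,2)→(2,-2,3)
translate: b→2 (≡-2 mod 4), so (2,-2,3)→(2,2,3)
reduced (well bottom): (2,2,3) with a≤c, −a<b≤a
well minimum |f| = |-2| = 2 (negative-definite)

2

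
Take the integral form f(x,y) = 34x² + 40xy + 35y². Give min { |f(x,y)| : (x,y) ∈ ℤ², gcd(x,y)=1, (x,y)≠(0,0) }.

translate: b→-28 (≡40 mod 68), so (34,40,35)→(34,-28,29)
flip: (34,-28,29)→(29,28,34)
reduced (well bottom): (29,28,34) with a≤c, −a<b≤a
well minimum = a = 29

29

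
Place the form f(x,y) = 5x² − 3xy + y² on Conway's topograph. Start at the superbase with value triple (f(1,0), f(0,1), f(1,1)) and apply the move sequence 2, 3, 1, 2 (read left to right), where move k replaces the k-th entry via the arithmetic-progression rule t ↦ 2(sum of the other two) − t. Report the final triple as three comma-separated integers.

start (5,1,3) = (f(1,0),f(0,1),f(1,1))
replace slot 2: 2·(5+3) − 1 = 15 → (5,15,3)
replace slot 3: 2·(5+15) − 3 = 37 → (5,15,37)
replace slot 1: 2·(15+37) − 5 = 99 → (99,15,37)
replace slot 2: 2·(99+37) − 15 = 257 → (99,257,37)

99,257,37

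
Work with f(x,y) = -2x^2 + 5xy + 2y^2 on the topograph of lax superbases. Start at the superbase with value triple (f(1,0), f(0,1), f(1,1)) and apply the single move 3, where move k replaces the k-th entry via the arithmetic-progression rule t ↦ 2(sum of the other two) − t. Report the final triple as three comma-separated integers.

start (-2,2,5) = (f(1,0),f(0,1),f(1,1))
replace slot 3: 2·((-2)+2) − 5 = -5 → (-2,2,-5)

-2,2,-5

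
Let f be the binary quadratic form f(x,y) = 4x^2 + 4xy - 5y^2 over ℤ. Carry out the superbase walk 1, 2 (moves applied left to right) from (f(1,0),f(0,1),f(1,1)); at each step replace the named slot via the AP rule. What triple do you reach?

start (4,-5,3) = (f(1,0),f(0,1),f(1,1))
replace slot 1: 2·((-5)+3) − 4 = -8 → (-8,-5,3)
replace slot 2: 2·((-8)+3) − (-5) = -5 → (-8,-5,3)

-8,-5,3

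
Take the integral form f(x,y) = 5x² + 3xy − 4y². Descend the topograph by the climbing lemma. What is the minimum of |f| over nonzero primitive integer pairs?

river: ρ → (-4,5,4)
river: ρ → (4,3,-5)
river: ρ → (-5,7,2)
river: ρ → (2,9,-1)
river: ρ → (-1,9,2)
river: ρ → (2,7,-5)
river: ρ → (-5,3,4)
river: ρ → (4,5,-4)
river: ρ → (-4,3,5)
river: ρ → (5,7,-2)
river: ρ → (-2,9,1)
river: ρ → (1,9,-2)
river: ρ → (-2,7,5)
river: ρ → (5,3,-4)
closes: descent 0, river 14
min |a| on river = 1

1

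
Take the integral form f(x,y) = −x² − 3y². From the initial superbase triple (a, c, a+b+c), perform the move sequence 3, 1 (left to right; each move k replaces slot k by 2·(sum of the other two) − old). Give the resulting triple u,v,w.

start (-1,-3,-4) = (f(1,0),f(0,1),f(1,1))
replace slot 3: 2·((-1)+(-3)) − (-4) = -4 → (-1,-3,-4)
replace slot 1: 2·((-3)+(-4)) − (-1) = -13 → (-13,-3,-4)

-13,-3,-4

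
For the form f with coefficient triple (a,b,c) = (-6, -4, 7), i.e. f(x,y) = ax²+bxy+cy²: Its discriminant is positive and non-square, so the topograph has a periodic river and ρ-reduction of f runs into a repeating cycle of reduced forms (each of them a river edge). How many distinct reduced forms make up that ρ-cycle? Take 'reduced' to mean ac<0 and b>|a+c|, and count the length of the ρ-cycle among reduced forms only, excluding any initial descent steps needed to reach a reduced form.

D = 184, ⌊√D⌋ = 13
descent: ρ → (7,4,-6)  [lands on river]
river: ρ → (-6,8,5)
river: ρ → (5,12,-2)
river: ρ → (-2,12,5)
river: ρ → (5,8,-6)
river: ρ → (-6,4,7)
river: ρ → (7,10,-3)
river: ρ → (-3,8,10)
river: ρ → (10,12,-1)
river: ρ → (-1,12,10)
river: ρ → (10,8,-3)
river: ρ → (-3,10,7)
ρ-cycle length = 12 (tail of 1 descent step not counted)

12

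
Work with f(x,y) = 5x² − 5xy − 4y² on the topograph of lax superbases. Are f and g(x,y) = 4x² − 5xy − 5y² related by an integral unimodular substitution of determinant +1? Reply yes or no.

D₁ = 105, D₂ = 105
river cycle of f (length 6): (-4, 5, 5), (5, 5, -4), (-4, 3, 6), (6, 9, -1), (-1, 9, 6), (6, 3, -4)
river cycle of g (length 6): (-5, 5, 4), (4, 3, -6), (-6, 9, 1), (1, 9, -6), (-6, 3, 4), (4, 5, -5)
cycles differ ⇒ inequivalent

no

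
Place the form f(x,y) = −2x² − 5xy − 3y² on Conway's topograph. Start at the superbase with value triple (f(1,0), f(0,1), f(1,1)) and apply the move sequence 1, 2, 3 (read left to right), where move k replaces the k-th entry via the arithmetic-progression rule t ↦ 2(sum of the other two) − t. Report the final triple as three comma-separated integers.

start (-2,-3,-10) = (f(1,0),f(0,1),f(1,1))
replace slot 1: 2·((-3)+(-10)) − (-2) = -24 → (-24,-3,-10)
replace slot 2: 2·((-24)+(-10)) − (-3) = -65 → (-24,-65,-10)
replace slot 3: 2·((-24)+(-65)) − (-10) = -168 → (-24,-65,-168)

-24,-65,-168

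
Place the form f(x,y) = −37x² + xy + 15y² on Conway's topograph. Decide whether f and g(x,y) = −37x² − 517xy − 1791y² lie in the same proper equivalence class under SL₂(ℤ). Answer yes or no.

D₁ = 2221, D₂ = 2221
river cycle of f (length 58): (15, 29, -23), (-23, 17, 21), (21, 25, -19), (-19, 13, 27), (27, 41, -5), (-5, 39, 35), (35, 31, -9), (-9, 41, 15), (15, 19, -31), (-31, 43, 3), … (48 more)
river cycle of g (length 58): (15, 29, -23), (-23, 17, 21), (21, 25, -19), (-19, 13, 27), (27, 41, -5), (-5, 39, 35), (35, 31, -9), (-9, 41, 15), (15, 19, -31), (-31, 43, 3), … (48 more)
cycles coincide ⇒ equivalent

yes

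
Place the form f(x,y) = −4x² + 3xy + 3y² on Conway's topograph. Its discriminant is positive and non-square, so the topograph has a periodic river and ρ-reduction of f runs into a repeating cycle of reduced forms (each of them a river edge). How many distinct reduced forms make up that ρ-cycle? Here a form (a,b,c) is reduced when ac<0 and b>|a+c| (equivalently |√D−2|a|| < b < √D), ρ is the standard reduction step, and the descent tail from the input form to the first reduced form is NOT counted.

D = 57, ⌊√D⌋ = 7
river: ρ → (3,3,-4)
river: ρ → (-4,5,2)
river: ρ → (2,7,-1)
river: ρ → (-1,7,2)
river: ρ → (2,5,-4)
river: ρ → (-4,3,3)
ρ-cycle length = 6 (tail of 0 descent steps not counted)

6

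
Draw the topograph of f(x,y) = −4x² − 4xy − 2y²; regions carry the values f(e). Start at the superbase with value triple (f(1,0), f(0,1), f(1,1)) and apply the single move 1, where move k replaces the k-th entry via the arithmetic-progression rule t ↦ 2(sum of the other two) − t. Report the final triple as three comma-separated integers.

start (-4,-2,-10) = (f(1,0),f(0,1),f(1,1))
replace slot 1: 2·((-2)+(-10)) − (-4) = -20 → (-20,-2,-10)

-20,-2,-10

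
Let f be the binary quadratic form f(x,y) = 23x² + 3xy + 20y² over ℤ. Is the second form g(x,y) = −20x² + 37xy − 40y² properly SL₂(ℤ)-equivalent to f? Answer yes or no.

D₁ = -1831, D₂ = -1831
f: flip: (23,3,20)→(20,-3,23)
f: reduced (well bottom): (20,-3,23) with a≤c, −a<b≤a
g is negative-definite; reduce −g:
−g: translate: b→3 (≡-37 mod 40), so (20,-37,40)→(20,3,23)
−g: reduced (well bottom): (20,3,23) with a≤c, −a<b≤a
flip sign back: reduced form of g is (-20,-3,-23)
reduced forms (20, -3, 23) vs (-20, -3, -23) ⇒ inequivalent

no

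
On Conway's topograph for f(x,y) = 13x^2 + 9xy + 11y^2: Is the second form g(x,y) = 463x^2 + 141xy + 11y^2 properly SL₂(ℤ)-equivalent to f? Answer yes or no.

D₁ = -491, D₂ = -491
f: flip: (13,9,11)→(11,-9,13)
f: reduced (well bottom): (11,-9,13) with a≤c, −a<b≤a
g: flip: (463,141,11)→(11,-141,463)
g: translate: b→-9 (≡-141 mod 22), so (11,-141,463)→(11,-9,13)
g: reduced (well bottom): (11,-9,13) with a≤c, −a<b≤a
reduced forms (11, -9, 13) vs (11, -9, 13) ⇒ equivalent

yes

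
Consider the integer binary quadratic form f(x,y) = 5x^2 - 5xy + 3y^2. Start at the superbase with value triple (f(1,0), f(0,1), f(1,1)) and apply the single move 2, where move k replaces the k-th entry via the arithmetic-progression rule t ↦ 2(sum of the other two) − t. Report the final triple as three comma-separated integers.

start (5,3,3) = (f(1,0),f(0,1),f(1,1))
replace slot 2: 2·(5+3) − 3 = 13 → (5,13,3)

5,13,3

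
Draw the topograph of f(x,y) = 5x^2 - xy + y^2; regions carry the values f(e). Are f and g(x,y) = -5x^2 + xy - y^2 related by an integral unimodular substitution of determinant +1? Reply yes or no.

D₁ = -19, D₂ = -19
f: flip: (5,-1,1)→(1,1,5)
f: reduced (well bottom): (1,1,5) with a≤c, −a<b≤a
g is negative-definite; reduce −g:
−g: flip: (5,-1,1)→(1,1,5)
−g: reduced (well bottom): (1,1,5) with a≤c, −a<b≤a
flip sign back: reduced form of g is (-1,-1,-5)
reduced forms (1, 1, 5) vs (-1, -1, -5) ⇒ inequivalent

no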